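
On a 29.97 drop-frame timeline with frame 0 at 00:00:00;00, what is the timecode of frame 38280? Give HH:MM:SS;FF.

00:21:17;08

Each 10-minute DF block holds 10 × 60 × 30 − 9 × 2 = 17982 frames. 38280 ÷ 17982 → 2 full blocks, remainder 2316.
Within the partial block the first minute is 1800 frames and each further minute 1798, so 1 further minute boundary passed. Total skipped labels = 18 × 2 + 2 × 1 = 38.
Non-drop label index = 38280 + 38 = 38318; at 30 labels/s that is 00:21:17:08, i.e. DF 00:21:17;08.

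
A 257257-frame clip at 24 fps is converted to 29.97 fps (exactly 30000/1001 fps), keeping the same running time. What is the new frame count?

321250 frames

Target frames = source frames × (target rate / source rate) = 257257 × (30000/1001)/(24) = 257257 × 1250/1001 = 321250.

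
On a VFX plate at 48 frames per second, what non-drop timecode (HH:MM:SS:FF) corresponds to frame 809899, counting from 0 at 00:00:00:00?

04:41:12:43

809899 ÷ 48 = 16872 full seconds, remainder 43 frames.
16872 s = 4 h 41 min 12 s.
Timecode: 04:41:12:43.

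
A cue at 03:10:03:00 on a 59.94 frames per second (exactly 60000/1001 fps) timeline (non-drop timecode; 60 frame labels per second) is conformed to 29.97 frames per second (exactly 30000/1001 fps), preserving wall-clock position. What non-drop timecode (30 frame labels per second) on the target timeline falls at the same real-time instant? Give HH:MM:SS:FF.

03:10:03:00

Source frame index: (3×3600 + 10×60 + 3) × 60 + 0 = 684180.
Real time: 684180 / (60000/1001) = 11414403/1000 s.
Target frame: (11414403/1000) × (30000/1001) = 342090.
At 30 labels/s: frame 342090 → 03:10:03:00.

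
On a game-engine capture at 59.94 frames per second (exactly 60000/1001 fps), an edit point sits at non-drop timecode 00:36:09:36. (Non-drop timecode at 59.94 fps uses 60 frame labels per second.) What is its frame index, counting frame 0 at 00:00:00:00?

frame 130176

Total seconds to the label: (0 × 3600 + 36 × 60 + 9) = 2169.
Frame index = 2169 × 60 + 36 = 130176.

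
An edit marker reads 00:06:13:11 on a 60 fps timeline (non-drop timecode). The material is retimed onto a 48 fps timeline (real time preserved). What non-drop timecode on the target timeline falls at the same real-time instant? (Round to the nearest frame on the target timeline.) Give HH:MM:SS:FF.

Source frame index: (0×3600 + 6×60 + 13) × 60 + 11 = 22391.
Real time: 22391 / (60) = 22391/60 s.
Target frame: (22391/60) × (48) = 89564/5 ≈ 17912.800 → 17913.
At 48 labels/s: frame 17913 → 00:06:13:09.

00:06:13:09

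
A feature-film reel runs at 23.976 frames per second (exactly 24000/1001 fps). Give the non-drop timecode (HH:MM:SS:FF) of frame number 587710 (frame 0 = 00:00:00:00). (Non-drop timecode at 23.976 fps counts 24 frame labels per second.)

06:48:07:22

587710 ÷ 24 = 24487 full seconds, remainder 22 frames.
24487 s = 6 h 48 min 7 s.
Timecode: 06:48:07:22.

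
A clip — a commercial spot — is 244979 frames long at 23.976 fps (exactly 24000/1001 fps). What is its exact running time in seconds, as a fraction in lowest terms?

245223979/24000 seconds

Running time = 244979 ÷ (24000/1001) = 244979 × 1001/24000 = 245223979/24000 s.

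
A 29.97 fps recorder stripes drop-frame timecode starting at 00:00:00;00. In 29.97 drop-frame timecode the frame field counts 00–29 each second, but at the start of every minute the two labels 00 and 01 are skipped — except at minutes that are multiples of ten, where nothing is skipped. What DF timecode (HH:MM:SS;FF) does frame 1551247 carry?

Each 10-minute DF block holds 10 × 60 × 30 − 9 × 2 = 17982 frames. 1551247 ÷ 17982 → 86 full blocks, remainder 4795.
Within the partial block the first minute is 1800 frames and each further minute 1798, so 2 further minute boundaries passed. Total skipped labels = 18 × 86 + 2 × 2 = 1552.
Non-drop label index = 1551247 + 1552 = 1552799; at 30 labels/s that is 14:22:39:29, i.e. DF 14:22:39;29.

14:22:39;29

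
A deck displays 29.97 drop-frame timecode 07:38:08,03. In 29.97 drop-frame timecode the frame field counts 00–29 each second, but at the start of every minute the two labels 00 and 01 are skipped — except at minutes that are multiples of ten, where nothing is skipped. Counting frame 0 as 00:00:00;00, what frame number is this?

Complete 10-minute blocks: 45, each 17982 frames → 809190.
Remaining 8 whole minutes in the current block: 1800 + 7 × 1798 = 14386 frames.
Within the current minute: 8 × 30 + 3 − 2 = 241 (labels ;00/;01 skipped at this minute). Total = 809190 + 14386 + 241 = 823817.

823817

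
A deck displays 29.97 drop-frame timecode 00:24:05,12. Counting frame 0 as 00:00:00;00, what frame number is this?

As if non-drop at 30 labels/s: (0 × 3600 + 24 × 60 + 5) × 30 + 12 = 43362.
Minute boundaries passed: 24; those not divisible by 10: 24 − 2 = 22; dropped labels = 2 × 22 = 44.
Actual frame index = 43362 − 44 = 43318.

43318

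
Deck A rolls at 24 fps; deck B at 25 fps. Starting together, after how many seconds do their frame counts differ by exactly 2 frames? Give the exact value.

The gap grows by |25 − 24| = 1 frame per second.
Time for a 2-frame gap: 2 ÷ (1) = 2 s.

2 seconds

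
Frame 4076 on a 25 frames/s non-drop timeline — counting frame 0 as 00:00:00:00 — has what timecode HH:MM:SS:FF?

00:02:43:01

4076 ÷ 25 = 163 full seconds, remainder 1 frame.
163 s = 0 h 2 min 43 s.
Timecode: 00:02:43:01.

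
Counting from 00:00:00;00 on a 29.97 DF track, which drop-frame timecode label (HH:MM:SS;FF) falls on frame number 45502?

Ten DF minutes hold 17982 frames, so frame 45502 lies in block 2 (frames 35964–53945) with 9538 frames into that block.
The block's first minute is 1800 frames and the rest 1798 each; 9538 frames reaches minute 5, so 2 × 18 + 5 × 2 = 46 labels have been skipped so far.
Adding those back, label number 45502 + 46 = 45548 at 30 labels/s is 1518 s + 8 f = 0 h 25 min 18 s frame 8, i.e. 00:25:18;08.

00:25:18;08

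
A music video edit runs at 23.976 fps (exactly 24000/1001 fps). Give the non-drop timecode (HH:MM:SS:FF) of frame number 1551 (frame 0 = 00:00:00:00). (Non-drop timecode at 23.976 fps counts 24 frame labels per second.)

1551 ÷ 24 = 64 full seconds, remainder 15 frames.
64 s = 0 h 1 min 4 s.
Timecode: 00:01:04:15.

00:01:04:15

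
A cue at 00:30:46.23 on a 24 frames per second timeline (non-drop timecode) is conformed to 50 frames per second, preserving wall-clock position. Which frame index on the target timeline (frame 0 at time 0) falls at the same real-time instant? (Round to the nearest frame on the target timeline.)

Source frame index: (0×3600 + 30×60 + 46) × 24 + 23 = 44327.
Real time: 44327 / (24) = 44327/24 s.
Target frame: (44327/24) × (50) = 1108175/12 ≈ 92347.917 → 92348.

frame 92348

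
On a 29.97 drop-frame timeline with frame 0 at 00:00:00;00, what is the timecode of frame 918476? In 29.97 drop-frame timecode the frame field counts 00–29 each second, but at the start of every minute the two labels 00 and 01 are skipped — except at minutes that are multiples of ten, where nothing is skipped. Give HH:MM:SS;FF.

Ten DF minutes hold 17982 frames, so frame 918476 lies in block 51 (frames 917082–935063) with 1394 frames into that block.
The block's first minute is 1800 frames and the rest 1798 each; 1394 frames reaches minute 0, so 51 × 18 + 0 × 2 = 918 labels have been skipped so far.
Adding those back, label number 918476 + 918 = 919394 at 30 labels/s is 30646 s + 14 f = 8 h 30 min 46 s frame 14, i.e. 08:30:46;14.

08:30:46;14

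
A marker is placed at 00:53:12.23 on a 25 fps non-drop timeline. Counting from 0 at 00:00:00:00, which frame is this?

Total seconds to the label: (0 × 3600 + 53 × 60 + 12) = 3192.
Frame index = 3192 × 25 + 23 = 79823.

frame 79823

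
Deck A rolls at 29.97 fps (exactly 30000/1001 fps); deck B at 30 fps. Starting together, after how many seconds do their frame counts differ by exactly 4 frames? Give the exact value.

2002/15 seconds

The gap grows by |30 − 30000/1001| = 30/1001 frames per second.
Time for a 4-frame gap: 4 ÷ (30/1001) = 2002/15 s.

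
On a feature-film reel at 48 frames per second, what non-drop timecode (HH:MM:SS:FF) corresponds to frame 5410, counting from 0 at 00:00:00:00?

00:01:52:34

5410 ÷ 48 = 112 full seconds, remainder 34 frames.
112 s = 0 h 1 min 52 s.
Timecode: 00:01:52:34.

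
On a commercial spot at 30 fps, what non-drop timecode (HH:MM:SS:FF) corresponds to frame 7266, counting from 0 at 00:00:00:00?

7266 ÷ 30 = 242 full seconds, remainder 6 frames.
242 s = 0 h 4 min 2 s.
Timecode: 00:04:02:06.

00:04:02:06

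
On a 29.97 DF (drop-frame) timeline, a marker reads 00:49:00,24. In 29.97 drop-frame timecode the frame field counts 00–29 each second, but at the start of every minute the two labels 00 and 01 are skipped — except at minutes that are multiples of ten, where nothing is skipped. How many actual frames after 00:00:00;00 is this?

88134

Complete 10-minute blocks: 4, each 17982 frames → 71928.
Remaining 9 whole minutes in the current block: 1800 + 8 × 1798 = 16184 frames.
Within the current minute: 0 × 30 + 24 − 2 = 22 (labels ;00/;01 skipped at this minute). Total = 71928 + 16184 + 22 = 88134.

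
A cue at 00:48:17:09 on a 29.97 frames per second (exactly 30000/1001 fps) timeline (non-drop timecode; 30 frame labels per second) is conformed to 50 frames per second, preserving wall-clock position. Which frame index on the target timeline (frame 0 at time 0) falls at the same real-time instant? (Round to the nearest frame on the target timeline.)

frame 145010

Source frame index: (0×3600 + 48×60 + 17) × 30 + 9 = 86919.
Real time: 86919 / (30000/1001) = 29001973/10000 s.
Target frame: (29001973/10000) × (50) = 29001973/200 ≈ 145009.865 → 145010.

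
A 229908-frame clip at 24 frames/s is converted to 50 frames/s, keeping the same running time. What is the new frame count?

478975 frames

Target frames = source frames × (target rate / source rate) = 229908 × (50)/(24) = 229908 × 25/12 = 478975.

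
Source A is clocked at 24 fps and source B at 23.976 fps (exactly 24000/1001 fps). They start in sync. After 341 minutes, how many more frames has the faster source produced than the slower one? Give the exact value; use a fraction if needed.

44640/91 frames

341 min = 20460 s.
A emits 24 × 20460 = 491040 frames; B emits 24000/1001 × 20460 = 44640000/91.
Difference = 44640/91 frames (≈ 490.5495); B is behind A.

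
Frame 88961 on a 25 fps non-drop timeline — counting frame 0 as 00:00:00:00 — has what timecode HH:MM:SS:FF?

00:59:18:11

88961 ÷ 25 = 3558 full seconds, remainder 11 frames.
3558 s = 0 h 59 min 18 s.
Timecode: 00:59:18:11.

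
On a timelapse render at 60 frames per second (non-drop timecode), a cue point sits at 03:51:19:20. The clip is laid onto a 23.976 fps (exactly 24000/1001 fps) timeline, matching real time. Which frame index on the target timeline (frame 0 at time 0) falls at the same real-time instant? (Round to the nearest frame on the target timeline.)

Source frame index: (3×3600 + 51×60 + 19) × 60 + 20 = 832760.
Real time: 832760 / (60) = 41638/3 s.
Target frame: (41638/3) × (24000/1001) = 333104000/1001 ≈ 332771.229 → 332771.

frame 332771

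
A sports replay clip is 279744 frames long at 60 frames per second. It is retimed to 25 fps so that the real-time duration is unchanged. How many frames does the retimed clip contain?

Target frames = source frames × (target rate / source rate) = 279744 × (25)/(60) = 279744 × 5/12 = 116560.

116560 frames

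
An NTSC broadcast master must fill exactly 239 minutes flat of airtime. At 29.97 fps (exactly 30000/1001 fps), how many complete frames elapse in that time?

429770 frames

239 min = 14340 s.
Frames = 14340 × 30000/1001 = 430200000/1001 ≈ 429770.2298.
Complete frames: 429770.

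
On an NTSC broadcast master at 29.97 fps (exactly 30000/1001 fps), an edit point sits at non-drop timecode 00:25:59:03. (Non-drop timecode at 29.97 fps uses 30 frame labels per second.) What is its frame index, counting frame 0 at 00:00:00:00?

frame 46773

Total seconds to the label: (0 × 3600 + 25 × 60 + 59) = 1559.
Frame index = 1559 × 30 + 3 = 46773.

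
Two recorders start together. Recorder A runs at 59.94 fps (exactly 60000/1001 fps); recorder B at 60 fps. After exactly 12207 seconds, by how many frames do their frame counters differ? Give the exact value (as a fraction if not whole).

A emits 60000/1001 × 12207 = 56340000/77 frames; B emits 60 × 12207 = 732420.
Difference = 56340/77 frames (≈ 731.6883); B is ahead of A.

56340/77 frames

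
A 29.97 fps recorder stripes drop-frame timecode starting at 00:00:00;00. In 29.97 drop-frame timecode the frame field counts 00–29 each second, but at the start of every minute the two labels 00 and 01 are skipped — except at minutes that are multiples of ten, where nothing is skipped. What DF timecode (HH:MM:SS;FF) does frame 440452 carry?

04:04:56;12

Each 10-minute DF block holds 10 × 60 × 30 − 9 × 2 = 17982 frames. 440452 ÷ 17982 → 24 full blocks, remainder 8884.
Within the partial block the first minute is 1800 frames and each further minute 1798, so 4 further minute boundaries passed. Total skipped labels = 18 × 24 + 2 × 4 = 440.
Non-drop label index = 440452 + 440 = 440892; at 30 labels/s that is 04:04:56:12, i.e. DF 04:04:56;12.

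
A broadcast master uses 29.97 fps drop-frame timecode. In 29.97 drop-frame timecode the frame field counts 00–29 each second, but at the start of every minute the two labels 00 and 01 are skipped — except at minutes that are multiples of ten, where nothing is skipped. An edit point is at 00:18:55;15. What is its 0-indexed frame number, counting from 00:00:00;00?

34031

As if non-drop at 30 labels/s: (0 × 3600 + 18 × 60 + 55) × 30 + 15 = 34065.
Minute boundaries passed: 18; those not divisible by 10: 18 − 1 = 17; dropped labels = 2 × 17 = 34.
Actual frame index = 34065 − 34 = 34031.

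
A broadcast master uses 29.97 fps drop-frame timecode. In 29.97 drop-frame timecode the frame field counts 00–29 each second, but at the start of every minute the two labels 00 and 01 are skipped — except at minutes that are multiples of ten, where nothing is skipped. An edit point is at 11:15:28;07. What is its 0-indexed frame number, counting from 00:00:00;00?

As if non-drop at 30 labels/s: (11 × 3600 + 15 × 60 + 28) × 30 + 7 = 1215847.
Minute boundaries passed: 675; those not divisible by 10: 675 − 67 = 608; dropped labels = 2 × 608 = 1216.
Actual frame index = 1215847 − 1216 = 1214631.

1214631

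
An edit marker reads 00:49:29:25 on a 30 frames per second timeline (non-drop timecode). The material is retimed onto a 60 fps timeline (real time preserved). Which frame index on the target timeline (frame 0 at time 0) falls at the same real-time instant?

frame 178190

Source frame index: (0×3600 + 49×60 + 29) × 30 + 25 = 89095.
Real time: 89095 / (30) = 17819/6 s.
Target frame: (17819/6) × (60) = 178190.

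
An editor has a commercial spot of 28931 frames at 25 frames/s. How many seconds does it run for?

Running time = 28931 / (25) = 1157.24 s.

1157.24 seconds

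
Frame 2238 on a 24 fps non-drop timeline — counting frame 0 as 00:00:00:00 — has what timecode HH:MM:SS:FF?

2238 ÷ 24 = 93 full seconds, remainder 6 frames.
93 s = 0 h 1 min 33 s.
Timecode: 00:01:33:06.

00:01:33:06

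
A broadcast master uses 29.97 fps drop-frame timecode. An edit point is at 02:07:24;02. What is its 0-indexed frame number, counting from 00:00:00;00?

As if non-drop at 30 labels/s: (2 × 3600 + 7 × 60 + 24) × 30 + 2 = 229322.
Minute boundaries passed: 127; those not divisible by 10: 127 − 12 = 115; dropped labels = 2 × 115 = 230.
Actual frame index = 229322 − 230 = 229092.

229092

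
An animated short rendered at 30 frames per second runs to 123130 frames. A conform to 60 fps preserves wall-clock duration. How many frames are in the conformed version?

246260 frames

Frames at target rate = 123130 × (60) / (30) = 246260.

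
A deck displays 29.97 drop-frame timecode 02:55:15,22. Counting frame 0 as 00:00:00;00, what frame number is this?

Complete 10-minute blocks: 17, each 17982 frames → 305694.
Remaining 5 whole minutes in the current block: 1800 + 4 × 1798 = 8992 frames.
Within the current minute: 15 × 30 + 22 − 2 = 470 (labels ;00/;01 skipped at this minute). Total = 305694 + 8992 + 470 = 315156.

315156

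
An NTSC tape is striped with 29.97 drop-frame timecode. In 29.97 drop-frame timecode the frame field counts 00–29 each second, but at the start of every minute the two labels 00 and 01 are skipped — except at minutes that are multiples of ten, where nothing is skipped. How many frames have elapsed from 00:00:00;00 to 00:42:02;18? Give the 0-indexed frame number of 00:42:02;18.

Complete 10-minute blocks: 4, each 17982 frames → 71928.
Remaining 2 whole minutes in the current block: 1800 + 1 × 1798 = 3598 frames.
Within the current minute: 2 × 30 + 18 − 2 = 76 (labels ;00/;01 skipped at this minute). Total = 71928 + 3598 + 76 = 75602.

75602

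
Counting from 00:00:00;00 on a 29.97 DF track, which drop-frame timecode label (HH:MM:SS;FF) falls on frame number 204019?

Ten DF minutes hold 17982 frames, so frame 204019 lies in block 11 (frames 197802–215783) with 6217 frames into that block.
The block's first minute is 1800 frames and the rest 1798 each; 6217 frames reaches minute 3, so 11 × 18 + 3 × 2 = 204 labels have been skipped so far.
Adding those back, label number 204019 + 204 = 204223 at 30 labels/s is 6807 s + 13 f = 1 h 53 min 27 s frame 13, i.e. 01:53:27;13.

01:53:27;13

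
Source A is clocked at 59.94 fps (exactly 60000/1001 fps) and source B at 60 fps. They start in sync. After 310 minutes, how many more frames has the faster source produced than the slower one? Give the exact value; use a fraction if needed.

1116000/1001 frames

310 min = 18600 s.
A emits 60000/1001 × 18600 = 1116000000/1001 frames; B emits 60 × 18600 = 1116000.
Difference = 1116000/1001 frames (≈ 1114.8851); B is ahead of A.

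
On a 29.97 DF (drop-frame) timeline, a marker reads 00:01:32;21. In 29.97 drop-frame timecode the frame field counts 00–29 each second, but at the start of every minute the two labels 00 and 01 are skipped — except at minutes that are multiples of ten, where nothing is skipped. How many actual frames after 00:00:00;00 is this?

2779

As if non-drop at 30 labels/s: (0 × 3600 + 1 × 60 + 32) × 30 + 21 = 2781.
Minute boundaries passed: 1; those not divisible by 10: 1 − 0 = 1; dropped labels = 2 × 1 = 2.
Actual frame index = 2781 − 2 = 2779.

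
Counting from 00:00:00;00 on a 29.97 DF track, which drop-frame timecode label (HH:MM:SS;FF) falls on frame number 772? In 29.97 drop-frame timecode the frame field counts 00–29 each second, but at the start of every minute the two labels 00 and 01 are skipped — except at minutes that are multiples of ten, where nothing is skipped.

00:00:25;22

Ten DF minutes hold 17982 frames, so frame 772 lies in block 0 (frames 0–17981) with 772 frames into that block.
The block's first minute is 1800 frames and the rest 1798 each; 772 frames reaches minute 0, so 0 × 18 + 0 × 2 = 0 labels have been skipped so far.
Adding those back, label number 772 + 0 = 772 at 30 labels/s is 25 s + 22 f = 0 h 0 min 25 s frame 22, i.e. 00:00:25;22.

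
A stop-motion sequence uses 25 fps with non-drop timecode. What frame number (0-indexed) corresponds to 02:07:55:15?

191890

Total seconds to the label: (2 × 3600 + 7 × 60 + 55) = 7675.
Frame index = 7675 × 25 + 15 = 191890.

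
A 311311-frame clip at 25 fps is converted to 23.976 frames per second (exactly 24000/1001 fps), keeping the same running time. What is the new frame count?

Target frames = source frames × (target rate / source rate) = 311311 × (24000/1001)/(25) = 311311 × 960/1001 = 298560.

298560 frames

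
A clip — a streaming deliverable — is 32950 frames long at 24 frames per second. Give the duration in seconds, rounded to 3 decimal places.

1372.917 seconds

Running time = 32950 × 1/24 = 16475/12 s ≈ 1372.917 s.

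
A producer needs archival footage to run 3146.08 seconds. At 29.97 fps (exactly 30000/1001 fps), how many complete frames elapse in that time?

Frames = 3146.08 × 30000/1001 = 13483200/143 ≈ 94288.1119.
Complete frames: 94288.

94288 frames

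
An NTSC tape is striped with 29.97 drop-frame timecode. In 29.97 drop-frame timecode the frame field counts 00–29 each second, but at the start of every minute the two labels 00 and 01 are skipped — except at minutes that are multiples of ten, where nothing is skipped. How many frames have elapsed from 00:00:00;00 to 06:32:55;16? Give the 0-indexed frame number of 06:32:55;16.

Complete 10-minute blocks: 39, each 17982 frames → 701298.
Remaining 2 whole minutes in the current block: 1800 + 1 × 1798 = 3598 frames.
Within the current minute: 55 × 30 + 16 − 2 = 1664 (labels ;00/;01 skipped at this minute). Total = 701298 + 3598 + 1664 = 706560.

706560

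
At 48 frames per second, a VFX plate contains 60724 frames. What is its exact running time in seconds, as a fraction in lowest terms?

Running time = 60724 ÷ (48) = 60724 × 1/48 = 15181/12 s.

15181/12 seconds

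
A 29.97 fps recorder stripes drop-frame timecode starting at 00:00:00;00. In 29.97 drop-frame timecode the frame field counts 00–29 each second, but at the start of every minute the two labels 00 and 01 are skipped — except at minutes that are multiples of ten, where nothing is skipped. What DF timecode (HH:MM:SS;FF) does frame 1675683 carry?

Each 10-minute DF block holds 10 × 60 × 30 − 9 × 2 = 17982 frames. 1675683 ÷ 17982 → 93 full blocks, remainder 3357.
Within the partial block the first minute is 1800 frames and each further minute 1798, so 1 further minute boundary passed. Total skipped labels = 18 × 93 + 2 × 1 = 1676.
Non-drop label index = 1675683 + 1676 = 1677359; at 30 labels/s that is 15:31:51:29, i.e. DF 15:31:51;29.

15:31:51;29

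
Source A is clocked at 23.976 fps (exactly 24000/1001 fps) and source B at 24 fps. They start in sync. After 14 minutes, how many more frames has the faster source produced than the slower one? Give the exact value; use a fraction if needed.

2880/143 frames

14 min = 840 s.
A emits 24000/1001 × 840 = 2880000/143 frames; B emits 24 × 840 = 20160.
Difference = 2880/143 frames (≈ 20.1399); B is ahead of A.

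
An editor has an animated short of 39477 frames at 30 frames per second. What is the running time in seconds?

Running time = 39477 / (30) = 1315.9 s.

1315.9 seconds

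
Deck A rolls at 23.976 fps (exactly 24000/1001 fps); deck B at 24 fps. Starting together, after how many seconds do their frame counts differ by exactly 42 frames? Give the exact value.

The gap grows by |24 − 24000/1001| = 24/1001 frames per second.
Time for a 42-frame gap: 42 ÷ (24/1001) = 1751.75 s.

1751.75 seconds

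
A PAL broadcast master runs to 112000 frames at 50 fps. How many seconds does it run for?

2240 seconds

Running time = 112000 / (50) = 2240 s.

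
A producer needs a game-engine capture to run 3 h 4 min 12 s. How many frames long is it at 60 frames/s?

663120 frames

3 h 4 min 12 s = 11052 s.
Frames = 11052 × 60 = 663120.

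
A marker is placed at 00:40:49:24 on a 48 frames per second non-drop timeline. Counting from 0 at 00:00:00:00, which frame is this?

117576

Total seconds to the label: (0 × 3600 + 40 × 60 + 49) = 2449.
Frame index = 2449 × 48 + 24 = 117576.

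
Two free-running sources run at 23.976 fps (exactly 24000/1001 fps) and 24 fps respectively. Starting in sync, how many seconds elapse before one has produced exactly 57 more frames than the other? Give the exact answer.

2377.375 seconds

The gap grows by |24 − 24000/1001| = 24/1001 frames per second.
Time for a 57-frame gap: 57 ÷ (24/1001) = 2377.375 s.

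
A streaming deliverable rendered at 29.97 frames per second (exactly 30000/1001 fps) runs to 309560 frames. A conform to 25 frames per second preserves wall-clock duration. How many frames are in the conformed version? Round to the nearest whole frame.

258225 frames

Frames at target rate = 309560 × (25) / (30000/1001) = 7746739/30 ≈ 258224.633.
Nearest whole frame: 258225.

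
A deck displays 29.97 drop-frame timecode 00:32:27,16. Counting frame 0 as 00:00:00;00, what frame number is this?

Complete 10-minute blocks: 3, each 17982 frames → 53946.
Remaining 2 whole minutes in the current block: 1800 + 1 × 1798 = 3598 frames.
Within the current minute: 27 × 30 + 16 − 2 = 824 (labels ;00/;01 skipped at this minute). Total = 53946 + 3598 + 824 = 58368.

58368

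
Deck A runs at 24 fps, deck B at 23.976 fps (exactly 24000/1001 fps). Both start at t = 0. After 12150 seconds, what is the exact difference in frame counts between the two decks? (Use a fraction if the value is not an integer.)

A emits 24 × 12150 = 291600 frames; B emits 24000/1001 × 12150 = 291600000/1001.
Difference = 291600/1001 frames (≈ 291.3087); B is behind A.

291600/1001 frames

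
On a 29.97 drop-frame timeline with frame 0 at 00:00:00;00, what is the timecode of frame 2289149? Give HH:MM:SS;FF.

Each 10-minute DF block holds 10 × 60 × 30 − 9 × 2 = 17982 frames. 2289149 ÷ 17982 → 127 full blocks, remainder 5435.
Within the partial block the first minute is 1800 frames and each further minute 1798, so 3 further minute boundaries passed. Total skipped labels = 18 × 127 + 2 × 3 = 2292.
Non-drop label index = 2289149 + 2292 = 2291441; at 30 labels/s that is 21:13:01:11, i.e. DF 21:13:01;11.

21:13:01;11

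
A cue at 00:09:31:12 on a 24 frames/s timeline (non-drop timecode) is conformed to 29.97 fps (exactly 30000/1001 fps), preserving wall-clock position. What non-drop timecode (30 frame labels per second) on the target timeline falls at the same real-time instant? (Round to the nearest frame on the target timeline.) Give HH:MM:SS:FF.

Source frame index: (0×3600 + 9×60 + 31) × 24 + 12 = 13716.
Real time: 13716 / (24) = 1143/2 s.
Target frame: (1143/2) × (30000/1001) = 17145000/1001 ≈ 17127.872 → 17128.
At 30 labels/s: frame 17128 → 00:09:30:28.

00:09:30:28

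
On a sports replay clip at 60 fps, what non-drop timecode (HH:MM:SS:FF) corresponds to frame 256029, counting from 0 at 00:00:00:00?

256029 ÷ 60 = 4267 full seconds, remainder 9 frames.
4267 s = 1 h 11 min 7 s.
Timecode: 01:11:07:09.

01:11:07:09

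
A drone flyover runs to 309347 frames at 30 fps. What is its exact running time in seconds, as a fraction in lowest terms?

Running time = 309347 ÷ (30) = 309347 × 1/30 = 309347/30 s.

309347/30 seconds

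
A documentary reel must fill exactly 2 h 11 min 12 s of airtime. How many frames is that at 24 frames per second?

2 h 11 min 12 s = 7872 s.
Frames = 7872 × 24 = 188928.

188928 frames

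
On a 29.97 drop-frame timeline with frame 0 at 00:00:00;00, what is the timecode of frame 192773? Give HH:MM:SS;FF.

01:47:12;07

Ten DF minutes hold 17982 frames, so frame 192773 lies in block 10 (frames 179820–197801) with 12953 frames into that block.
The block's first minute is 1800 frames and the rest 1798 each; 12953 frames reaches minute 7, so 10 × 18 + 7 × 2 = 194 labels have been skipped so far.
Adding those back, label number 192773 + 194 = 192967 at 30 labels/s is 6432 s + 7 f = 1 h 47 min 12 s frame 7, i.e. 01:47:12;07.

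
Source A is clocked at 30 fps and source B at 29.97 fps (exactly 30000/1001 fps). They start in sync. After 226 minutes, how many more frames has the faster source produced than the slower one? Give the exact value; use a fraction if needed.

226 min = 13560 s.
A emits 30 × 13560 = 406800 frames; B emits 30000/1001 × 13560 = 406800000/1001.
Difference = 406800/1001 frames (≈ 406.3936); B is behind A.

406800/1001 frames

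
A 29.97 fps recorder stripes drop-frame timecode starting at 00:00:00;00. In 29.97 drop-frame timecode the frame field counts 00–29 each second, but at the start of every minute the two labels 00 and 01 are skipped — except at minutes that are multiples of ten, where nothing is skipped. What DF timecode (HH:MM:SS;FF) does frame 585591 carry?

05:25:39;07

Each 10-minute DF block holds 10 × 60 × 30 − 9 × 2 = 17982 frames. 585591 ÷ 17982 → 32 full blocks, remainder 10167.
Within the partial block the first minute is 1800 frames and each further minute 1798, so 5 further minute boundaries passed. Total skipped labels = 18 × 32 + 2 × 5 = 586.
Non-drop label index = 585591 + 586 = 586177; at 30 labels/s that is 05:25:39:07, i.e. DF 05:25:39;07.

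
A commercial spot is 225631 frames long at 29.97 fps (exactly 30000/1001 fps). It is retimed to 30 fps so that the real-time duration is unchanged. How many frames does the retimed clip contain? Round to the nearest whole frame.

Frames at target rate = 225631 × (30) / (30000/1001) = 225856631/1000 ≈ 225856.631.
Nearest whole frame: 225857.

225857 frames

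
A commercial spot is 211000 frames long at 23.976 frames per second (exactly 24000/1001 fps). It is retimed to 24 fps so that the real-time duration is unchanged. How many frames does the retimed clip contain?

Target frames = source frames × (target rate / source rate) = 211000 × (24)/(24000/1001) = 211000 × 1001/1000 = 211211.

211211 frames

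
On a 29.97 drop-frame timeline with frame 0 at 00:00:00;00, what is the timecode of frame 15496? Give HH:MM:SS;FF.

Each 10-minute DF block holds 10 × 60 × 30 − 9 × 2 = 17982 frames. 15496 ÷ 17982 → 0 full blocks, remainder 15496.
Within the partial block the first minute is 1800 frames and each further minute 1798, so 8 further minute boundaries passed. Total skipped labels = 18 × 0 + 2 × 8 = 16.
Non-drop label index = 15496 + 16 = 15512; at 30 labels/s that is 00:08:37:02, i.e. DF 00:08:37;02.

00:08:37;02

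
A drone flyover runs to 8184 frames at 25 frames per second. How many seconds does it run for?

Running time = 8184 / (25) = 327.36 s.

327.36 seconds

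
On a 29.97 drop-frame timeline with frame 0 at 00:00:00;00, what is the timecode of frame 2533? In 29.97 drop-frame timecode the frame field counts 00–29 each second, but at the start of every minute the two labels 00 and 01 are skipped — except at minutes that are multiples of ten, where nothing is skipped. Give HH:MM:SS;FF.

Ten DF minutes hold 17982 frames, so frame 2533 lies in block 0 (frames 0–17981) with 2533 frames into that block.
The block's first minute is 1800 frames and the rest 1798 each; 2533 frames reaches minute 1, so 0 × 18 + 1 × 2 = 2 labels have been skipped so far.
Adding those back, label number 2533 + 2 = 2535 at 30 labels/s is 84 s + 15 f = 0 h 1 min 24 s frame 15, i.e. 00:01:24;15.

00:01:24;15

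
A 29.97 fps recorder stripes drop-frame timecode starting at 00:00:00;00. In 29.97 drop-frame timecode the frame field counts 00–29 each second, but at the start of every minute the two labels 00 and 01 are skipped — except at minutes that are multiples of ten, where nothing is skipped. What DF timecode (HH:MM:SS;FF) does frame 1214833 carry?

Each 10-minute DF block holds 10 × 60 × 30 − 9 × 2 = 17982 frames. 1214833 ÷ 17982 → 67 full blocks, remainder 10039.
Within the partial block the first minute is 1800 frames and each further minute 1798, so 5 further minute boundaries passed. Total skipped labels = 18 × 67 + 2 × 5 = 1216.
Non-drop label index = 1214833 + 1216 = 1216049; at 30 labels/s that is 11:15:34:29, i.e. DF 11:15:34;29.

11:15:34;29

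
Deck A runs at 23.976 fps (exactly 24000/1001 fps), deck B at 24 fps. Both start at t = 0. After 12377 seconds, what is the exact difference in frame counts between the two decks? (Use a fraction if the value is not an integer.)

297048/1001 frames

A emits 24000/1001 × 12377 = 297048000/1001 frames; B emits 24 × 12377 = 297048.
Difference = 297048/1001 frames (≈ 296.7512); B is ahead of A.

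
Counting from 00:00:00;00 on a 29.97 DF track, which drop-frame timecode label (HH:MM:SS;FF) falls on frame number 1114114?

10:19:34;10

Each 10-minute DF block holds 10 × 60 × 30 − 9 × 2 = 17982 frames. 1114114 ÷ 17982 → 61 full blocks, remainder 17212.
Within the partial block the first minute is 1800 frames and each further minute 1798, so 9 further minute boundaries passed. Total skipped labels = 18 × 61 + 2 × 9 = 1116.
Non-drop label index = 1114114 + 1116 = 1115230; at 30 labels/s that is 10:19:34:10, i.e. DF 10:19:34;10.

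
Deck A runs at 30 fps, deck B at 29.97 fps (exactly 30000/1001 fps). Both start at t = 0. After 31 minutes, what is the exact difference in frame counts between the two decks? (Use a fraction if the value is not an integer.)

55800/1001 frames

31 min = 1860 s.
A emits 30 × 1860 = 55800 frames; B emits 30000/1001 × 1860 = 55800000/1001.
Difference = 55800/1001 frames (≈ 55.7443); B is behind A.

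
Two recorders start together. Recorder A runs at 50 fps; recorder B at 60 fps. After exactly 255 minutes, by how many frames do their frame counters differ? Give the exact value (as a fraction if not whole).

153000 frames

255 min = 15300 s.
A emits 50 × 15300 = 765000 frames; B emits 60 × 15300 = 918000.
Difference = 153000 frames; B is ahead of A.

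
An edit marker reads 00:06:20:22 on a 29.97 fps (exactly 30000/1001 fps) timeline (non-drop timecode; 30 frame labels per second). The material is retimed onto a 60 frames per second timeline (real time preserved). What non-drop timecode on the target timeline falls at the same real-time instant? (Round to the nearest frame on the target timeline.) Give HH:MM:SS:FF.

Source frame index: (0×3600 + 6×60 + 20) × 30 + 22 = 11422.
Real time: 11422 / (30000/1001) = 5716711/15000 s.
Target frame: (5716711/15000) × (60) = 5716711/250 ≈ 22866.844 → 22867.
At 60 labels/s: frame 22867 → 00:06:21:07.

00:06:21:07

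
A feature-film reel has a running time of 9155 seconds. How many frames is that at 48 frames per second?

Frames = 9155 × 48 = 439440.

439440 frames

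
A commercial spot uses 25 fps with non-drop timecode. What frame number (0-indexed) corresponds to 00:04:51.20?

7295

Total seconds to the label: (0 × 3600 + 4 × 60 + 51) = 291.
Frame index = 291 × 25 + 20 = 7295.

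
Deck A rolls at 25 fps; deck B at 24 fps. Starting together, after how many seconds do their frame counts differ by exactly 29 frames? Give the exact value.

29 seconds

The gap grows by |24 − 25| = 1 frame per second.
Time for a 29-frame gap: 29 ÷ (1) = 29 s.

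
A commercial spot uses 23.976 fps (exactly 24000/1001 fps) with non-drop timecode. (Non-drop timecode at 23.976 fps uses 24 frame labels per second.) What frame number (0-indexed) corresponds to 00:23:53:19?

34411

Total seconds to the label: (0 × 3600 + 23 × 60 + 53) = 1433.
Frame index = 1433 × 24 + 19 = 34411.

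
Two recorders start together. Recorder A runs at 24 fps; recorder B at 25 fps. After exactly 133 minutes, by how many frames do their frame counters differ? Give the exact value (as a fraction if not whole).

133 min = 7980 s.
A emits 24 × 7980 = 191520 frames; B emits 25 × 7980 = 199500.
Difference = 7980 frames; B is ahead of A.

7980 frames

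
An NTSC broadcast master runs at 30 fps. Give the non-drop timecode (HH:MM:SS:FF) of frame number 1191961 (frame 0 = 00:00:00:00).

11:02:12:01

1191961 ÷ 30 = 39732 full seconds, remainder 1 frame.
39732 s = 11 h 2 min 12 s.
Timecode: 11:02:12:01.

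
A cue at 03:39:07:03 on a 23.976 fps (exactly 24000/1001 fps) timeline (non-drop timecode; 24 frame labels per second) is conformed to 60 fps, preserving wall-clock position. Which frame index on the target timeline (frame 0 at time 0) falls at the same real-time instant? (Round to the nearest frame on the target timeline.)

frame 789616

Source frame index: (3×3600 + 39×60 + 7) × 24 + 3 = 315531.
Real time: 315531 / (24000/1001) = 105282177/8000 s.
Target frame: (105282177/8000) × (60) = 315846531/400 ≈ 789616.328 → 789616.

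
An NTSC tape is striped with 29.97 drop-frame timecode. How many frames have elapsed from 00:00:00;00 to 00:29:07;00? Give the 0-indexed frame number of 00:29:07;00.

Complete 10-minute blocks: 2, each 17982 frames → 35964.
Remaining 9 whole minutes in the current block: 1800 + 8 × 1798 = 16184 frames.
Within the current minute: 7 × 30 + 0 − 2 = 208 (labels ;00/;01 skipped at this minute). Total = 35964 + 16184 + 208 = 52356.

52356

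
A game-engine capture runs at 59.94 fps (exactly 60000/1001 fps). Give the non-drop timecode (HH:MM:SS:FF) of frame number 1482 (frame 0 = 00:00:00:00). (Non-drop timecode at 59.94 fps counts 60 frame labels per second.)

00:00:24:42

1482 ÷ 60 = 24 full seconds, remainder 42 frames.
24 s = 0 h 0 min 24 s.
Timecode: 00:00:24:42.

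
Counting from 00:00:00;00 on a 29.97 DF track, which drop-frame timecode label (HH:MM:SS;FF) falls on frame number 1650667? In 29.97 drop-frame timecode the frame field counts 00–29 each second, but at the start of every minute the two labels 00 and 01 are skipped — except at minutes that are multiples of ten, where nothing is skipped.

Ten DF minutes hold 17982 frames, so frame 1650667 lies in block 91 (frames 1636362–1654343) with 14305 frames into that block.
The block's first minute is 1800 frames and the rest 1798 each; 14305 frames reaches minute 7, so 91 × 18 + 7 × 2 = 1652 labels have been skipped so far.
Adding those back, label number 1650667 + 1652 = 1652319 at 30 labels/s is 55077 s + 9 f = 15 h 17 min 57 s frame 9, i.e. 15:17:57;09.

15:17:57;09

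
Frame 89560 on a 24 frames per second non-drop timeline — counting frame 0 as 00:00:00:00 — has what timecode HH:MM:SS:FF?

01:02:11:16

89560 ÷ 24 = 3731 full seconds, remainder 16 frames.
3731 s = 1 h 2 min 11 s.
Timecode: 01:02:11:16.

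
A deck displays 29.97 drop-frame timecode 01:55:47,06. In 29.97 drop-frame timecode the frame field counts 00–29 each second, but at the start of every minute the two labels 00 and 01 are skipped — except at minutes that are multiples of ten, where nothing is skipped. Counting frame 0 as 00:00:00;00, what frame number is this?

208208

As if non-drop at 30 labels/s: (1 × 3600 + 55 × 60 + 47) × 30 + 6 = 208416.
Minute boundaries passed: 115; those not divisible by 10: 115 − 11 = 104; dropped labels = 2 × 104 = 208.
Actual frame index = 208416 − 208 = 208208.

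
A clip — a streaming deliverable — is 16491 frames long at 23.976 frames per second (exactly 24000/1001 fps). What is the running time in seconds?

687.812125 seconds

Running time = 16491 / (24000/1001) = 687.812125 s.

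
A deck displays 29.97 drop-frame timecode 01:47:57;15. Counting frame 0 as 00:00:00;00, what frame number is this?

194131

Complete 10-minute blocks: 10, each 17982 frames → 179820.
Remaining 7 whole minutes in the current block: 1800 + 6 × 1798 = 12588 frames.
Within the current minute: 57 × 30 + 15 − 2 = 1723 (labels ;00/;01 skipped at this minute). Total = 179820 + 12588 + 1723 = 194131.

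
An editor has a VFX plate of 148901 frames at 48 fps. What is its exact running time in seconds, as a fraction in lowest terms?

148901/48 seconds

Running time = 148901 ÷ (48) = 148901 × 1/48 = 148901/48 s.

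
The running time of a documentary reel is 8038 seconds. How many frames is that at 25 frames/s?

200950 frames

Frames = 8038 × 25 = 200950.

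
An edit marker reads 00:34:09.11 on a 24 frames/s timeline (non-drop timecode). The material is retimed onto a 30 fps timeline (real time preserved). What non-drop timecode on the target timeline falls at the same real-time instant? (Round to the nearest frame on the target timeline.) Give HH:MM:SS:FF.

Source frame index: (0×3600 + 34×60 + 9) × 24 + 11 = 49187.
Real time: 49187 / (24) = 49187/24 s.
Target frame: (49187/24) × (30) = 245935/4 ≈ 61483.750 → 61484.
At 30 labels/s: frame 61484 → 00:34:09:14.

00:34:09:14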